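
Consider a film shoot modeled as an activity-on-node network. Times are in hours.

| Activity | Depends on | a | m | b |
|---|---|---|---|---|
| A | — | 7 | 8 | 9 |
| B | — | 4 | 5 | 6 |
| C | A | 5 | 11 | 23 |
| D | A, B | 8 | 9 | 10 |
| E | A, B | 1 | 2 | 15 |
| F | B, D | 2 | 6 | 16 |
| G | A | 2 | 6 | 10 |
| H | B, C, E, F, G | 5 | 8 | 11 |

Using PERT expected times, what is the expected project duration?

te_A = (7 + 4·8 + 9)/6 = 48/6 = 8
te_B = (4 + 4·5 + 6)/6 = 30/6 = 5
te_C = (5 + 4·11 + 23)/6 = 72/6 = 12
te_D = (8 + 4·9 + 10)/6 = 54/6 = 9
te_E = (1 + 4·2 + 15)/6 = 24/6 = 4
te_F = (2 + 4·6 + 16)/6 = 42/6 = 7
te_G = (2 + 4·6 + 10)/6 = 36/6 = 6
te_H = (5 + 4·8 + 11)/6 = 48/6 = 8

Forward pass:
ES_A = 0; EF_A = 8
ES_B = 0; EF_B = 5
ES_C = 8; EF_C = 8+12 = 20
ES_D = max(EF_A=8, EF_B=5) = 8; EF_D = 8+9 = 17
ES_E = max(EF_A=8, EF_B=5) = 8; EF_E = 8+4 = 12
ES_F = max(EF_B=5, EF_D=17) = 17; EF_F = 17+7 = 24
ES_G = 8; EF_G = 8+6 = 14
ES_H = max(EF_B=5, EF_C=20, EF_E=12, EF_F=24, EF_G=14) = 24; EF_H = 24+8 = 32
Expected project duration μ = 32 hours. Critical path: A → D → F → H.

32 hours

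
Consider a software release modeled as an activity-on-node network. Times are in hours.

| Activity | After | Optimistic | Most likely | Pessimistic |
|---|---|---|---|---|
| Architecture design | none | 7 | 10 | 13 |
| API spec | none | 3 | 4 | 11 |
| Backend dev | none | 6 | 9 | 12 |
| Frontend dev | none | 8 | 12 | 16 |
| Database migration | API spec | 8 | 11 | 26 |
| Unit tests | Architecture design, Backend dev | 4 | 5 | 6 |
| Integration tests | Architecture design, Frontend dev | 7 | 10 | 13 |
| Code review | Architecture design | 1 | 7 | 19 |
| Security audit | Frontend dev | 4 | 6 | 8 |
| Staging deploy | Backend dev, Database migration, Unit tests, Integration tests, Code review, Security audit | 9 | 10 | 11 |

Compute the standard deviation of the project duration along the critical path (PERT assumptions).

te_Architecture design = (7 + 4·10 + 13)/6 = 60/6 = 10; σ²_Architecture design = ((13−7)/6)² = 1.000
te_API spec = (3 + 4·4 + 11)/6 = 30/6 = 5; σ²_API spec = ((11−3)/6)² = 1.778
te_Backend dev = (6 + 4·9 + 12)/6 = 54/6 = 9; σ²_Backend dev = ((12−6)/6)² = 1.000
te_Frontend dev = (8 + 4·12 + 16)/6 = 72/6 = 12; σ²_Frontend dev = ((16−8)/6)² = 1.778
te_Database migration = (8 + 4·11 + 26)/6 = 78/6 = 13; σ²_Database migration = ((26−8)/6)² = 9.000
te_Unit tests = (4 + 4·5 + 6)/6 = 30/6 = 5; σ²_Unit tests = ((6−4)/6)² = 0.111
te_Integration tests = (7 + 4·10 + 13)/6 = 60/6 = 10; σ²_Integration tests = ((13−7)/6)² = 1.000
te_Code review = (1 + 4·7 + 19)/6 = 48/6 = 8; σ²_Code review = ((19−1)/6)² = 9.000
te_Security audit = (4 + 4·6 + 8)/6 = 36/6 = 6; σ²_Security audit = ((8−4)/6)² = 0.444
te_Staging deploy = (9 + 4·10 + 11)/6 = 60/6 = 10; σ²_Staging deploy = ((11−9)/6)² = 0.111

Forward pass:
ES_Architecture design = 0; EF_Architecture design = 10
ES_API spec = 0; EF_API spec = 5
ES_Backend dev = 0; EF_Backend dev = 9
ES_Frontend dev = 0; EF_Frontend dev = 12
ES_Database migration = 5; EF_Database migration = 5+13 = 18
ES_Unit tests = max(EF_Architecture design=10, EF_Backend dev=9) = 10; EF_Unit tests = 10+5 = 15
ES_Integration tests = max(EF_Architecture design=10, EF_Frontend dev=12) = 12; EF_Integration tests = 12+10 = 22
ES_Code review = 10; EF_Code review = 10+8 = 18
ES_Security audit = 12; EF_Security audit = 12+6 = 18
ES_Staging deploy = max(EF_Backend dev=9, EF_Database migration=18, EF_Unit tests=15, EF_Integration tests=22, EF_Code review=18, EF_Security audit=18) = 22; EF_Staging deploy = 22+10 = 32
Expected project duration μ = 32 hours. Critical path: Frontend dev → Integration tests → Staging deploy.

Variance along critical path = 1.778 + 1.000 + 0.111 = 2.889
σ = √2.889 = 1.700 hours

1.70 hours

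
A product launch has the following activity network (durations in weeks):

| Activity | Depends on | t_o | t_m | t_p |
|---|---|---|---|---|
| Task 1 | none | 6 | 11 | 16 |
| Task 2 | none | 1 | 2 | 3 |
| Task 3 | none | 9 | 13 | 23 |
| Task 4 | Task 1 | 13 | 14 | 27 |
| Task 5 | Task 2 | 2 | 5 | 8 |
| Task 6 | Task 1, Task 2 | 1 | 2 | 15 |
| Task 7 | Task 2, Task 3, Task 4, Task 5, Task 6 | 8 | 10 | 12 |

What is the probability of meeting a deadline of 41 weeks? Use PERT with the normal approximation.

te_Task 1 = (6 + 4·11 + 16)/6 = 66/6 = 11; σ²_Task 1 = ((16−6)/6)² = 2.778
te_Task 2 = (1 + 4·2 + 3)/6 = 12/6 = 2; σ²_Task 2 = ((3−1)/6)² = 0.111
te_Task 3 = (9 + 4·13 + 23)/6 = 84/6 = 14; σ²_Task 3 = ((23−9)/6)² = 5.444
te_Task 4 = (13 + 4·14 + 27)/6 = 96/6 = 16; σ²_Task 4 = ((27−13)/6)² = 5.444
te_Task 5 = (2 + 4·5 + 8)/6 = 30/6 = 5; σ²_Task 5 = ((8−2)/6)² = 1.000
te_Task 6 = (1 + 4·2 + 15)/6 = 24/6 = 4; σ²_Task 6 = ((15−1)/6)² = 5.444
te_Task 7 = (8 + 4·10 + 12)/6 = 60/6 = 10; σ²_Task 7 = ((12−8)/6)² = 0.444

Forward pass:
ES_Task 1 = 0; EF_Task 1 = 11
ES_Task 2 = 0; EF_Task 2 = 2
ES_Task 3 = 0; EF_Task 3 = 14
ES_Task 4 = 11; EF_Task 4 = 11+16 = 27
ES_Task 5 = 2; EF_Task 5 = 2+5 = 7
ES_Task 6 = max(EF_Task 1=11, EF_Task 2=2) = 11; EF_Task 6 = 11+4 = 15
ES_Task 7 = max(EF_Task 2=2, EF_Task 3=14, EF_Task 4=27, EF_Task 5=7, EF_Task 6=15) = 27; EF_Task 7 = 27+10 = 37
Expected project duration μ = 37 weeks. Critical path: Task 1 → Task 4 → Task 7.

Variance along critical path = 2.778 + 5.444 + 0.444 = 8.667; σ = √8.667 = 2.944 weeks.
Z = (41 − 37) / 2.944 = 1.359
P(T ≤ 41) = Φ(1.359) ≈ 0.913

0.913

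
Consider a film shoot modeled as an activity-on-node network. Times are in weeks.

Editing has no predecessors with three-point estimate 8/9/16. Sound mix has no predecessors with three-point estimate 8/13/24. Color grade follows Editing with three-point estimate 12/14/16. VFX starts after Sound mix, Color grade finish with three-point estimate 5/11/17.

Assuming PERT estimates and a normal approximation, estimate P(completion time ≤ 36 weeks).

0.656

te_Editing = (8 + 4·9 + 16)/6 = 60/6 = 10; σ²_Editing = ((16−8)/6)² = 1.778
te_Sound mix = (8 + 4·13 + 24)/6 = 84/6 = 14; σ²_Sound mix = ((24−8)/6)² = 7.111
te_Color grade = (12 + 4·14 + 16)/6 = 84/6 = 14; σ²_Color grade = ((16−12)/6)² = 0.444
te_VFX = (5 + 4·11 + 17)/6 = 66/6 = 11; σ²_VFX = ((17−5)/6)² = 4.000

Forward pass:
ES_Editing = 0; EF_Editing = 10
ES_Sound mix = 0; EF_Sound mix = 14
ES_Color grade = 10; EF_Color grade = 10+14 = 24
ES_VFX = max(EF_Sound mix=14, EF_Color grade=24) = 24; EF_VFX = 24+11 = 35
Expected project duration μ = 35 weeks. Critical path: Editing → Color grade → VFX.

Variance along critical path = 1.778 + 0.444 + 4.000 = 6.222; σ = √6.222 = 2.494 weeks.
Z = (36 − 35) / 2.494 = 0.401
P(T ≤ 36) = Φ(0.401) ≈ 0.656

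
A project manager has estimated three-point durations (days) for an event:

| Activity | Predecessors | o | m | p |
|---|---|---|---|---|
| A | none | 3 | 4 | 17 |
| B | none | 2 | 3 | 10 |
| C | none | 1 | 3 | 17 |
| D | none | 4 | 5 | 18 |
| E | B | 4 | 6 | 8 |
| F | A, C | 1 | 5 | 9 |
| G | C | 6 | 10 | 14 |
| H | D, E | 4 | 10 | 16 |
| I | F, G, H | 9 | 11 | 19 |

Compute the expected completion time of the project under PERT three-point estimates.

32 days

te_A = (3 + 4·4 + 17)/6 = 36/6 = 6
te_B = (2 + 4·3 + 10)/6 = 24/6 = 4
te_C = (1 + 4·3 + 17)/6 = 30/6 = 5
te_D = (4 + 4·5 + 18)/6 = 42/6 = 7
te_E = (4 + 4·6 + 8)/6 = 36/6 = 6
te_F = (1 + 4·5 + 9)/6 = 30/6 = 5
te_G = (6 + 4·10 + 14)/6 = 60/6 = 10
te_H = (4 + 4·10 + 16)/6 = 60/6 = 10
te_I = (9 + 4·11 + 19)/6 = 72/6 = 12

Forward pass:
ES_A = 0; EF_A = 6
ES_B = 0; EF_B = 4
ES_C = 0; EF_C = 5
ES_D = 0; EF_D = 7
ES_E = 4; EF_E = 4+6 = 10
ES_F = max(EF_A=6, EF_C=5) = 6; EF_F = 6+5 = 11
ES_G = 5; EF_G = 5+10 = 15
ES_H = max(EF_D=7, EF_E=10) = 10; EF_H = 10+10 = 20
ES_I = max(EF_F=11, EF_G=15, EF_H=20) = 20; EF_I = 20+12 = 32
Expected project duration μ = 32 days. Critical path: B → E → H → I.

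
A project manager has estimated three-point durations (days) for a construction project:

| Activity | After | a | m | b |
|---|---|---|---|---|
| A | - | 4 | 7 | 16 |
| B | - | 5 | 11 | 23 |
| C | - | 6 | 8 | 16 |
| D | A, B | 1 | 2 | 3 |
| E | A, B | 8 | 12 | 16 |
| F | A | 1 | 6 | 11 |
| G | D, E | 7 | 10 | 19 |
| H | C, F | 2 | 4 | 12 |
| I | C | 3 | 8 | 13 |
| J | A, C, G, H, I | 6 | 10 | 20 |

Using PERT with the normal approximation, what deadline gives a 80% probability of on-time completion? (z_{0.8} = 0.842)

te_A = (4 + 4·7 + 16)/6 = 48/6 = 8; σ²_A = ((16−4)/6)² = 4.000
te_B = (5 + 4·11 + 23)/6 = 72/6 = 12; σ²_B = ((23−5)/6)² = 9.000
te_C = (6 + 4·8 + 16)/6 = 54/6 = 9; σ²_C = ((16−6)/6)² = 2.778
te_D = (1 + 4·2 + 3)/6 = 12/6 = 2; σ²_D = ((3−1)/6)² = 0.111
te_E = (8 + 4·12 + 16)/6 = 72/6 = 12; σ²_E = ((16−8)/6)² = 1.778
te_F = (1 + 4·6 + 11)/6 = 36/6 = 6; σ²_F = ((11−1)/6)² = 2.778
te_G = (7 + 4·10 + 19)/6 = 66/6 = 11; σ²_G = ((19−7)/6)² = 4.000
te_H = (2 + 4·4 + 12)/6 = 30/6 = 5; σ²_H = ((12−2)/6)² = 2.778
te_I = (3 + 4·8 + 13)/6 = 48/6 = 8; σ²_I = ((13−3)/6)² = 2.778
te_J = (6 + 4·10 + 20)/6 = 66/6 = 11; σ²_J = ((20−6)/6)² = 5.444

Forward pass:
ES_A = 0; EF_A = 8
ES_B = 0; EF_B = 12
ES_C = 0; EF_C = 9
ES_D = max(EF_A=8, EF_B=12) = 12; EF_D = 12+2 = 14
ES_E = max(EF_A=8, EF_B=12) = 12; EF_E = 12+12 = 24
ES_F = 8; EF_F = 8+6 = 14
ES_G = max(EF_D=14, EF_E=24) = 24; EF_G = 24+11 = 35
ES_H = max(EF_C=9, EF_F=14) = 14; EF_H = 14+5 = 19
ES_I = 9; EF_I = 9+8 = 17
ES_J = max(EF_A=8, EF_C=9, EF_G=35, EF_H=19, EF_I=17) = 35; EF_J = 35+11 = 46
Expected project duration μ = 46 days. Critical path: B → E → G → J.

Variance along critical path = 9.000 + 1.778 + 4.000 + 5.444 = 20.222; σ = 4.497 days.
D = μ + z·σ = 46 + 0.842·4.497 = 49.8 days

49.8 days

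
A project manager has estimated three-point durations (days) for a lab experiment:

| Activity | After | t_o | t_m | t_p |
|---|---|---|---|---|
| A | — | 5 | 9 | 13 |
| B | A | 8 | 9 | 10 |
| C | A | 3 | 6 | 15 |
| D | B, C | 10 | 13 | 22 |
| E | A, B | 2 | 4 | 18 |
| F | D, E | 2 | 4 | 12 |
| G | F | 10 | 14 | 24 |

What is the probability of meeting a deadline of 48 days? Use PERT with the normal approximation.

te_A = (5 + 4·9 + 13)/6 = 54/6 = 9; σ²_A = ((13−5)/6)² = 1.778
te_B = (8 + 4·9 + 10)/6 = 54/6 = 9; σ²_B = ((10−8)/6)² = 0.111
te_C = (3 + 4·6 + 15)/6 = 42/6 = 7; σ²_C = ((15−3)/6)² = 4.000
te_D = (10 + 4·13 + 22)/6 = 84/6 = 14; σ²_D = ((22−10)/6)² = 4.000
te_E = (2 + 4·4 + 18)/6 = 36/6 = 6; σ²_E = ((18−2)/6)² = 7.111
te_F = (2 + 4·4 + 12)/6 = 30/6 = 5; σ²_F = ((12−2)/6)² = 2.778
te_G = (10 + 4·14 + 24)/6 = 90/6 = 15; σ²_G = ((24−10)/6)² = 5.444

Forward pass:
ES_A = 0; EF_A = 9
ES_B = 9; EF_B = 9+9 = 18
ES_C = 9; EF_C = 9+7 = 16
ES_D = max(EF_B=18, EF_C=16) = 18; EF_D = 18+14 = 32
ES_E = max(EF_A=9, EF_B=18) = 18; EF_E = 18+6 = 24
ES_F = max(EF_D=32, EF_E=24) = 32; EF_F = 32+5 = 37
ES_G = 37; EF_G = 37+15 = 52
Expected project duration μ = 52 days. Critical path: A → B → D → F → G.

Variance along critical path = 1.778 + 0.111 + 4.000 + 2.778 + 5.444 = 14.111; σ = √14.111 = 3.756 days.
Z = (48 − 52) / 3.756 = -1.065
P(T ≤ 48) = Φ(-1.065) ≈ 0.143

0.143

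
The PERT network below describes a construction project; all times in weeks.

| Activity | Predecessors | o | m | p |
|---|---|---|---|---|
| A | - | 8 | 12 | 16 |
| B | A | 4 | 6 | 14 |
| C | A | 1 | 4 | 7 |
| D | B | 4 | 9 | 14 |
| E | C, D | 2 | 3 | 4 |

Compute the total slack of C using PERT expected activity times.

12 weeks

te_A = (8 + 4·12 + 16)/6 = 72/6 = 12
te_B = (4 + 4·6 + 14)/6 = 42/6 = 7
te_C = (1 + 4·4 + 7)/6 = 24/6 = 4
te_D = (4 + 4·9 + 14)/6 = 54/6 = 9
te_E = (2 + 4·3 + 4)/6 = 18/6 = 3

Forward pass:
ES_A = 0; EF_A = 12
ES_B = 12; EF_B = 12+7 = 19
ES_C = 12; EF_C = 12+4 = 16
ES_D = 19; EF_D = 19+9 = 28
ES_E = max(EF_C=16, EF_D=28) = 28; EF_E = 28+3 = 31
Expected project duration μ = 31 weeks. Critical path: A → B → D → E.

Backward pass:
LF_E = 31; LS_E = 31−3 = 28
LF_D = LS_E = 28; LS_D = 28−9 = 19
LF_C = LS_E = 28; LS_C = 28−4 = 24
LF_B = LS_D = 19; LS_B = 19−7 = 12
LF_A = min(LS_B=12, LS_C=24) = 12; LS_A = 12−12 = 0
Slack_C = LS_C − ES_C = 24 − 12 = 12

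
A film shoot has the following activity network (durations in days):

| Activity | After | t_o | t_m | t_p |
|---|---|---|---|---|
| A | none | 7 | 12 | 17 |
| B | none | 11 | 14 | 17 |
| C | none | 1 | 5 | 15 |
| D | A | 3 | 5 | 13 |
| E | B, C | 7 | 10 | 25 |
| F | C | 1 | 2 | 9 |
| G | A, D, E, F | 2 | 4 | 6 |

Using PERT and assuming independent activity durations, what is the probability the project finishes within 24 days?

0.032

te_A = (7 + 4·12 + 17)/6 = 72/6 = 12; σ²_A = ((17−7)/6)² = 2.778
te_B = (11 + 4·14 + 17)/6 = 84/6 = 14; σ²_B = ((17−11)/6)² = 1.000
te_C = (1 + 4·5 + 15)/6 = 36/6 = 6; σ²_C = ((15−1)/6)² = 5.444
te_D = (3 + 4·5 + 13)/6 = 36/6 = 6; σ²_D = ((13−3)/6)² = 2.778
te_E = (7 + 4·10 + 25)/6 = 72/6 = 12; σ²_E = ((25−7)/6)² = 9.000
te_F = (1 + 4·2 + 9)/6 = 18/6 = 3; σ²_F = ((9−1)/6)² = 1.778
te_G = (2 + 4·4 + 6)/6 = 24/6 = 4; σ²_G = ((6−2)/6)² = 0.444

Forward pass:
ES_A = 0; EF_A = 12
ES_B = 0; EF_B = 14
ES_C = 0; EF_C = 6
ES_D = 12; EF_D = 12+6 = 18
ES_E = max(EF_B=14, EF_C=6) = 14; EF_E = 14+12 = 26
ES_F = 6; EF_F = 6+3 = 9
ES_G = max(EF_A=12, EF_D=18, EF_E=26, EF_F=9) = 26; EF_G = 26+4 = 30
Expected project duration μ = 30 days. Critical path: B → E → G.

Variance along critical path = 1.000 + 9.000 + 0.444 = 10.444; σ = √10.444 = 3.232 days.
Z = (24 − 30) / 3.232 = -1.857
P(T ≤ 24) = Φ(-1.857) ≈ 0.032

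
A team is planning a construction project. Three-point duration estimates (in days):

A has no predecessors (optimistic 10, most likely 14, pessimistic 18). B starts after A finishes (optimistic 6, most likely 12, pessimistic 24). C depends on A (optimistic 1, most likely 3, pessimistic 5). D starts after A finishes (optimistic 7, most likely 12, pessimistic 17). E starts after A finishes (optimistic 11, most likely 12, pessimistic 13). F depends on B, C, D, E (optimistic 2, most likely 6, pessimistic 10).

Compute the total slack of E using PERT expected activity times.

1 days

te_A = (10 + 4·14 + 18)/6 = 84/6 = 14
te_B = (6 + 4·12 + 24)/6 = 78/6 = 13
te_C = (1 + 4·3 + 5)/6 = 18/6 = 3
te_D = (7 + 4·12 + 17)/6 = 72/6 = 12
te_E = (11 + 4·12 + 13)/6 = 72/6 = 12
te_F = (2 + 4·6 + 10)/6 = 36/6 = 6

Forward pass:
ES_A = 0; EF_A = 14
ES_B = 14; EF_B = 14+13 = 27
ES_C = 14; EF_C = 14+3 = 17
ES_D = 14; EF_D = 14+12 = 26
ES_E = 14; EF_E = 14+12 = 26
ES_F = max(EF_B=27, EF_C=17, EF_D=26, EF_E=26) = 27; EF_F = 27+6 = 33
Expected project duration μ = 33 days. Critical path: A → B → F.

Backward pass:
LF_F = 33; LS_F = 33−6 = 27
LF_E = LS_F = 27; LS_E = 27−12 = 15
LF_D = LS_F = 27; LS_D = 27−12 = 15
LF_C = LS_F = 27; LS_C = 27−3 = 24
LF_B = LS_F = 27; LS_B = 27−13 = 14
LF_A = min(LS_B=14, LS_C=24, LS_D=15, LS_E=15) = 14; LS_A = 14−14 = 0
Slack_E = LS_E − ES_E = 15 − 14 = 1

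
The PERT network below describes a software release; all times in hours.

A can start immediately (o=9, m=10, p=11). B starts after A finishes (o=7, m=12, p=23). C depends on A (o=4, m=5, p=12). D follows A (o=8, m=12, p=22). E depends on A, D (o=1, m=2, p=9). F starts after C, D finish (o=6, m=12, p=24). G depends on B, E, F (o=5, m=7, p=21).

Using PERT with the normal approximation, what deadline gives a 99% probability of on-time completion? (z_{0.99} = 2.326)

te_A = (9 + 4·10 + 11)/6 = 60/6 = 10; σ²_A = ((11−9)/6)² = 0.111
te_B = (7 + 4·12 + 23)/6 = 78/6 = 13; σ²_B = ((23−7)/6)² = 7.111
te_C = (4 + 4·5 + 12)/6 = 36/6 = 6; σ²_C = ((12−4)/6)² = 1.778
te_D = (8 + 4·12 + 22)/6 = 78/6 = 13; σ²_D = ((22−8)/6)² = 5.444
te_E = (1 + 4·2 + 9)/6 = 18/6 = 3; σ²_E = ((9−1)/6)² = 1.778
te_F = (6 + 4·12 + 24)/6 = 78/6 = 13; σ²_F = ((24−6)/6)² = 9.000
te_G = (5 + 4·7 + 21)/6 = 54/6 = 9; σ²_G = ((21−5)/6)² = 7.111

Forward pass:
ES_A = 0; EF_A = 10
ES_B = 10; EF_B = 10+13 = 23
ES_C = 10; EF_C = 10+6 = 16
ES_D = 10; EF_D = 10+13 = 23
ES_E = max(EF_A=10, EF_D=23) = 23; EF_E = 23+3 = 26
ES_F = max(EF_C=16, EF_D=23) = 23; EF_F = 23+13 = 36
ES_G = max(EF_B=23, EF_E=26, EF_F=36) = 36; EF_G = 36+9 = 45
Expected project duration μ = 45 hours. Critical path: A → D → F → G.

Variance along critical path = 0.111 + 5.444 + 9.000 + 7.111 = 21.667; σ = 4.655 hours.
D = μ + z·σ = 45 + 2.326·4.655 = 55.8 hours

55.8 hours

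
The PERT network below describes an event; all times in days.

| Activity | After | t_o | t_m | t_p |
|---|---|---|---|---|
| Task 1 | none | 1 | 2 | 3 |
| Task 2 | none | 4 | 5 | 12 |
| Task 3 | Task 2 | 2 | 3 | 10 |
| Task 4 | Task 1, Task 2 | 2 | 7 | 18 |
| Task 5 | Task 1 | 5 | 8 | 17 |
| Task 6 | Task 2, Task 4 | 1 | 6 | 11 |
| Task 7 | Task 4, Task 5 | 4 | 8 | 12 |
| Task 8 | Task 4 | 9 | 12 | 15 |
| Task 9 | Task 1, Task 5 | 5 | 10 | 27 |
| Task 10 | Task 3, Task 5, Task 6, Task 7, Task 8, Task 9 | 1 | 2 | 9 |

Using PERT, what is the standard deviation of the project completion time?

te_Task 1 = (1 + 4·2 + 3)/6 = 12/6 = 2; σ²_Task 1 = ((3−1)/6)² = 0.111
te_Task 2 = (4 + 4·5 + 12)/6 = 36/6 = 6; σ²_Task 2 = ((12−4)/6)² = 1.778
te_Task 3 = (2 + 4·3 + 10)/6 = 24/6 = 4; σ²_Task 3 = ((10−2)/6)² = 1.778
te_Task 4 = (2 + 4·7 + 18)/6 = 48/6 = 8; σ²_Task 4 = ((18−2)/6)² = 7.111
te_Task 5 = (5 + 4·8 + 17)/6 = 54/6 = 9; σ²_Task 5 = ((17−5)/6)² = 4.000
te_Task 6 = (1 + 4·6 + 11)/6 = 36/6 = 6; σ²_Task 6 = ((11−1)/6)² = 2.778
te_Task 7 = (4 + 4·8 + 12)/6 = 48/6 = 8; σ²_Task 7 = ((12−4)/6)² = 1.778
te_Task 8 = (9 + 4·12 + 15)/6 = 72/6 = 12; σ²_Task 8 = ((15−9)/6)² = 1.000
te_Task 9 = (5 + 4·10 + 27)/6 = 72/6 = 12; σ²_Task 9 = ((27−5)/6)² = 13.444
te_Task 10 = (1 + 4·2 + 9)/6 = 18/6 = 3; σ²_Task 10 = ((9−1)/6)² = 1.778

Forward pass:
ES_Task 1 = 0; EF_Task 1 = 2
ES_Task 2 = 0; EF_Task 2 = 6
ES_Task 3 = 6; EF_Task 3 = 6+4 = 10
ES_Task 4 = max(EF_Task 1=2, EF_Task 2=6) = 6; EF_Task 4 = 6+8 = 14
ES_Task 5 = 2; EF_Task 5 = 2+9 = 11
ES_Task 6 = max(EF_Task 2=6, EF_Task 4=14) = 14; EF_Task 6 = 14+6 = 20
ES_Task 7 = max(EF_Task 4=14, EF_Task 5=11) = 14; EF_Task 7 = 14+8 = 22
ES_Task 8 = 14; EF_Task 8 = 14+12 = 26
ES_Task 9 = max(EF_Task 1=2, EF_Task 5=11) = 11; EF_Task 9 = 11+12 = 23
ES_Task 10 = max(EF_Task 3=10, EF_Task 5=11, EF_Task 6=20, EF_Task 7=22, EF_Task 8=26, EF_Task 9=23) = 26; EF_Task 10 = 26+3 = 29
Expected project duration μ = 29 days. Critical path: Task 2 → Task 4 → Task 8 → Task 10.

Variance along critical path = 1.778 + 7.111 + 1.000 + 1.778 = 11.667
σ = √11.667 = 3.416 days

3.42 days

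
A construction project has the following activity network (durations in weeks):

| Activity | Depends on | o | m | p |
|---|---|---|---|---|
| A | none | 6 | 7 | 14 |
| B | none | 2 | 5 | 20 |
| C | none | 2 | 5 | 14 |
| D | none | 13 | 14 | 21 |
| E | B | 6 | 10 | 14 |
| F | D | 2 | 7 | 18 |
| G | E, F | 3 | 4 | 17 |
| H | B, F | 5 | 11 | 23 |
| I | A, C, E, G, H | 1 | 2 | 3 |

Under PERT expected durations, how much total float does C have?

te_A = (6 + 4·7 + 14)/6 = 48/6 = 8
te_B = (2 + 4·5 + 20)/6 = 42/6 = 7
te_C = (2 + 4·5 + 14)/6 = 36/6 = 6
te_D = (13 + 4·14 + 21)/6 = 90/6 = 15
te_E = (6 + 4·10 + 14)/6 = 60/6 = 10
te_F = (2 + 4·7 + 18)/6 = 48/6 = 8
te_G = (3 + 4·4 + 17)/6 = 36/6 = 6
te_H = (5 + 4·11 + 23)/6 = 72/6 = 12
te_I = (1 + 4·2 + 3)/6 = 12/6 = 2

Forward pass:
ES_A = 0; EF_A = 8
ES_B = 0; EF_B = 7
ES_C = 0; EF_C = 6
ES_D = 0; EF_D = 15
ES_E = 7; EF_E = 7+10 = 17
ES_F = 15; EF_F = 15+8 = 23
ES_G = max(EF_E=17, EF_F=23) = 23; EF_G = 23+6 = 29
ES_H = max(EF_B=7, EF_F=23) = 23; EF_H = 23+12 = 35
ES_I = max(EF_A=8, EF_C=6, EF_E=17, EF_G=29, EF_H=35) = 35; EF_I = 35+2 = 37
Expected project duration μ = 37 weeks. Critical path: D → F → H → I.

Backward pass:
LF_I = 37; LS_I = 37−2 = 35
LF_H = LS_I = 35; LS_H = 35−12 = 23
LF_G = LS_I = 35; LS_G = 35−6 = 29
LF_F = min(LS_G=29, LS_H=23) = 23; LS_F = 23−8 = 15
LF_E = min(LS_G=29, LS_I=35) = 29; LS_E = 29−10 = 19
LF_D = LS_F = 15; LS_D = 15−15 = 0
LF_C = LS_I = 35; LS_C = 35−6 = 29
LF_B = min(LS_E=19, LS_H=23) = 19; LS_B = 19−7 = 12
LF_A = LS_I = 35; LS_A = 35−8 = 27
Slack_C = LS_C − ES_C = 29 − 0 = 29

29 weeks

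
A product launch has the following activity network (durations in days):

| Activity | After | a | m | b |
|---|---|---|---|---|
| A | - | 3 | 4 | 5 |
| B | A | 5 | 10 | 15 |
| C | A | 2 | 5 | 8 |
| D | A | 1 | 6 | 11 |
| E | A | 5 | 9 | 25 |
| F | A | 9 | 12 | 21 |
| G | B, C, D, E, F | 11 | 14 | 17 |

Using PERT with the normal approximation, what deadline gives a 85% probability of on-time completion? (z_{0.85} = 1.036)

te_A = (3 + 4·4 + 5)/6 = 24/6 = 4; σ²_A = ((5−3)/6)² = 0.111
te_B = (5 + 4·10 + 15)/6 = 60/6 = 10; σ²_B = ((15−5)/6)² = 2.778
te_C = (2 + 4·5 + 8)/6 = 30/6 = 5; σ²_C = ((8−2)/6)² = 1.000
te_D = (1 + 4·6 + 11)/6 = 36/6 = 6; σ²_D = ((11−1)/6)² = 2.778
te_E = (5 + 4·9 + 25)/6 = 66/6 = 11; σ²_E = ((25−5)/6)² = 11.111
te_F = (9 + 4·12 + 21)/6 = 78/6 = 13; σ²_F = ((21−9)/6)² = 4.000
te_G = (11 + 4·14 + 17)/6 = 84/6 = 14; σ²_G = ((17−11)/6)² = 1.000

Forward pass:
ES_A = 0; EF_A = 4
ES_B = 4; EF_B = 4+10 = 14
ES_C = 4; EF_C = 4+5 = 9
ES_D = 4; EF_D = 4+6 = 10
ES_E = 4; EF_E = 4+11 = 15
ES_F = 4; EF_F = 4+13 = 17
ES_G = max(EF_B=14, EF_C=9, EF_D=10, EF_E=15, EF_F=17) = 17; EF_G = 17+14 = 31
Expected project duration μ = 31 days. Critical path: A → F → G.

Variance along critical path = 0.111 + 4.000 + 1.000 = 5.111; σ = 2.261 days.
D = μ + z·σ = 31 + 1.036·2.261 = 33.3 days

33.3 days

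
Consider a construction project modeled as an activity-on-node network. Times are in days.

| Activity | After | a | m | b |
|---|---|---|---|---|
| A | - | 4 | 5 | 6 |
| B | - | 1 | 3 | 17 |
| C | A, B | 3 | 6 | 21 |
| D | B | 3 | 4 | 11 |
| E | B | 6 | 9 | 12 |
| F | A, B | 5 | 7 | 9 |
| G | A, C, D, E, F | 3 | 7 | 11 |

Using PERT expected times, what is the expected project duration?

21 days

te_A = (4 + 4·5 + 6)/6 = 30/6 = 5
te_B = (1 + 4·3 + 17)/6 = 30/6 = 5
te_C = (3 + 4·6 + 21)/6 = 48/6 = 8
te_D = (3 + 4·4 + 11)/6 = 30/6 = 5
te_E = (6 + 4·9 + 12)/6 = 54/6 = 9
te_F = (5 + 4·7 + 9)/6 = 42/6 = 7
te_G = (3 + 4·7 + 11)/6 = 42/6 = 7

Forward pass:
ES_A = 0; EF_A = 5
ES_B = 0; EF_B = 5
ES_C = max(EF_A=5, EF_B=5) = 5; EF_C = 5+8 = 13
ES_D = 5; EF_D = 5+5 = 10
ES_E = 5; EF_E = 5+9 = 14
ES_F = max(EF_A=5, EF_B=5) = 5; EF_F = 5+7 = 12
ES_G = max(EF_A=5, EF_C=13, EF_D=10, EF_E=14, EF_F=12) = 14; EF_G = 14+7 = 21
Expected project duration μ = 21 days. Critical path: B → E → G.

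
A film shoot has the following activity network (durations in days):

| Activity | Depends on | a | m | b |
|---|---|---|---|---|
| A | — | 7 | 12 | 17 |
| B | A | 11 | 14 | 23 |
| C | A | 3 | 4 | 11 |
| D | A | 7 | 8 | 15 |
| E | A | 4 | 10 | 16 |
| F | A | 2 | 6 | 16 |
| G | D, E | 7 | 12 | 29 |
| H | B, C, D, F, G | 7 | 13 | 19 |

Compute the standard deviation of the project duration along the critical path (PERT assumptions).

te_A = (7 + 4·12 + 17)/6 = 72/6 = 12; σ²_A = ((17−7)/6)² = 2.778
te_B = (11 + 4·14 + 23)/6 = 90/6 = 15; σ²_B = ((23−11)/6)² = 4.000
te_C = (3 + 4·4 + 11)/6 = 30/6 = 5; σ²_C = ((11−3)/6)² = 1.778
te_D = (7 + 4·8 + 15)/6 = 54/6 = 9; σ²_D = ((15−7)/6)² = 1.778
te_E = (4 + 4·10 + 16)/6 = 60/6 = 10; σ²_E = ((16−4)/6)² = 4.000
te_F = (2 + 4·6 + 16)/6 = 42/6 = 7; σ²_F = ((16−2)/6)² = 5.444
te_G = (7 + 4·12 + 29)/6 = 84/6 = 14; σ²_G = ((29−7)/6)² = 13.444
te_H = (7 + 4·13 + 19)/6 = 78/6 = 13; σ²_H = ((19−7)/6)² = 4.000

Forward pass:
ES_A = 0; EF_A = 12
ES_B = 12; EF_B = 12+15 = 27
ES_C = 12; EF_C = 12+5 = 17
ES_D = 12; EF_D = 12+9 = 21
ES_E = 12; EF_E = 12+10 = 22
ES_F = 12; EF_F = 12+7 = 19
ES_G = max(EF_D=21, EF_E=22) = 22; EF_G = 22+14 = 36
ES_H = max(EF_B=27, EF_C=17, EF_D=21, EF_F=19, EF_G=36) = 36; EF_H = 36+13 = 49
Expected project duration μ = 49 days. Critical path: A → E → G → H.

Variance along critical path = 2.778 + 4.000 + 13.444 + 4.000 = 24.222
σ = √24.222 = 4.922 days

4.92 days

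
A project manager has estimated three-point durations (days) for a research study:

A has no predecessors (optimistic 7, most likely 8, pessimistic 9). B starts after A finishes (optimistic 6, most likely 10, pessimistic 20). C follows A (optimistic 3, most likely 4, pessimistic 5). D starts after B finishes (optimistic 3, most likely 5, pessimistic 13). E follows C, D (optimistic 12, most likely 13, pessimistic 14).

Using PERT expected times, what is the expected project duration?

38 days

te_A = (7 + 4·8 + 9)/6 = 48/6 = 8
te_B = (6 + 4·10 + 20)/6 = 66/6 = 11
te_C = (3 + 4·4 + 5)/6 = 24/6 = 4
te_D = (3 + 4·5 + 13)/6 = 36/6 = 6
te_E = (12 + 4·13 + 14)/6 = 78/6 = 13

Forward pass:
ES_A = 0; EF_A = 8
ES_B = 8; EF_B = 8+11 = 19
ES_C = 8; EF_C = 8+4 = 12
ES_D = 19; EF_D = 19+6 = 25
ES_E = max(EF_C=12, EF_D=25) = 25; EF_E = 25+13 = 38
Expected project duration μ = 38 days. Critical path: A → B → D → E.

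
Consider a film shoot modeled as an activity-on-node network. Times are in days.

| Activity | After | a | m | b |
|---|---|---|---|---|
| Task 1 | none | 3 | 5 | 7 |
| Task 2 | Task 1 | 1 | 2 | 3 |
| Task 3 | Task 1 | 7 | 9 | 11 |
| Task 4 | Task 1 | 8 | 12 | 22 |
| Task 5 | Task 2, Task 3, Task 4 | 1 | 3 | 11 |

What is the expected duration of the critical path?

22 days

te_Task 1 = (3 + 4·5 + 7)/6 = 30/6 = 5
te_Task 2 = (1 + 4·2 + 3)/6 = 12/6 = 2
te_Task 3 = (7 + 4·9 + 11)/6 = 54/6 = 9
te_Task 4 = (8 + 4·12 + 22)/6 = 78/6 = 13
te_Task 5 = (1 + 4·3 + 11)/6 = 24/6 = 4

Forward pass:
ES_Task 1 = 0; EF_Task 1 = 5
ES_Task 2 = 5; EF_Task 2 = 5+2 = 7
ES_Task 3 = 5; EF_Task 3 = 5+9 = 14
ES_Task 4 = 5; EF_Task 4 = 5+13 = 18
ES_Task 5 = max(EF_Task 2=7, EF_Task 3=14, EF_Task 4=18) = 18; EF_Task 5 = 18+4 = 22
Expected project duration μ = 22 days. Critical path: Task 1 → Task 4 → Task 5.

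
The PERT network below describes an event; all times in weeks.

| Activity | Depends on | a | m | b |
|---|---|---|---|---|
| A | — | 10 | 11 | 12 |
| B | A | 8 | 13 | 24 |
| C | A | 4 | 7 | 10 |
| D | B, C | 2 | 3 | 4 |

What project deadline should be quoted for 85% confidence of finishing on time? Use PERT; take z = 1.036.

30.8 weeks

te_A = (10 + 4·11 + 12)/6 = 66/6 = 11; σ²_A = ((12−10)/6)² = 0.111
te_B = (8 + 4·13 + 24)/6 = 84/6 = 14; σ²_B = ((24−8)/6)² = 7.111
te_C = (4 + 4·7 + 10)/6 = 42/6 = 7; σ²_C = ((10−4)/6)² = 1.000
te_D = (2 + 4·3 + 4)/6 = 18/6 = 3; σ²_D = ((4−2)/6)² = 0.111

Forward pass:
ES_A = 0; EF_A = 11
ES_B = 11; EF_B = 11+14 = 25
ES_C = 11; EF_C = 11+7 = 18
ES_D = max(EF_B=25, EF_C=18) = 25; EF_D = 25+3 = 28
Expected project duration μ = 28 weeks. Critical path: A → B → D.

Variance along critical path = 0.111 + 7.111 + 0.111 = 7.333; σ = 2.708 weeks.
D = μ + z·σ = 28 + 1.036·2.708 = 30.8 weeks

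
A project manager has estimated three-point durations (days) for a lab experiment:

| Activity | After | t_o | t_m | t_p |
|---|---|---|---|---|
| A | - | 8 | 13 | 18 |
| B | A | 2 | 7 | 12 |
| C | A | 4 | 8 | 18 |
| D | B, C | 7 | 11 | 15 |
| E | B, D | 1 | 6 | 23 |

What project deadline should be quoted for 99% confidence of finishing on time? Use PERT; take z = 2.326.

te_A = (8 + 4·13 + 18)/6 = 78/6 = 13; σ²_A = ((18−8)/6)² = 2.778
te_B = (2 + 4·7 + 12)/6 = 42/6 = 7; σ²_B = ((12−2)/6)² = 2.778
te_C = (4 + 4·8 + 18)/6 = 54/6 = 9; σ²_C = ((18−4)/6)² = 5.444
te_D = (7 + 4·11 + 15)/6 = 66/6 = 11; σ²_D = ((15−7)/6)² = 1.778
te_E = (1 + 4·6 + 23)/6 = 48/6 = 8; σ²_E = ((23−1)/6)² = 13.444

Forward pass:
ES_A = 0; EF_A = 13
ES_B = 13; EF_B = 13+7 = 20
ES_C = 13; EF_C = 13+9 = 22
ES_D = max(EF_B=20, EF_C=22) = 22; EF_D = 22+11 = 33
ES_E = max(EF_B=20, EF_D=33) = 33; EF_E = 33+8 = 41
Expected project duration μ = 41 days. Critical path: A → C → D → E.

Variance along critical path = 2.778 + 5.444 + 1.778 + 13.444 = 23.444; σ = 4.842 days.
D = μ + z·σ = 41 + 2.326·4.842 = 52.3 days

52.3 days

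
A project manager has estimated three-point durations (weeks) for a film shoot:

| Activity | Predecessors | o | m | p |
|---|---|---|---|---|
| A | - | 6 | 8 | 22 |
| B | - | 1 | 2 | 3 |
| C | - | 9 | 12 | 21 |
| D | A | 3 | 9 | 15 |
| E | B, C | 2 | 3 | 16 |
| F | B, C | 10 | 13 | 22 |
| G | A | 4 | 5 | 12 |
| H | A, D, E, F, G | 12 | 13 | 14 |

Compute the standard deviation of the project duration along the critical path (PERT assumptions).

te_A = (6 + 4·8 + 22)/6 = 60/6 = 10; σ²_A = ((22−6)/6)² = 7.111
te_B = (1 + 4·2 + 3)/6 = 12/6 = 2; σ²_B = ((3−1)/6)² = 0.111
te_C = (9 + 4·12 + 21)/6 = 78/6 = 13; σ²_C = ((21−9)/6)² = 4.000
te_D = (3 + 4·9 + 15)/6 = 54/6 = 9; σ²_D = ((15−3)/6)² = 4.000
te_E = (2 + 4·3 + 16)/6 = 30/6 = 5; σ²_E = ((16−2)/6)² = 5.444
te_F = (10 + 4·13 + 22)/6 = 84/6 = 14; σ²_F = ((22−10)/6)² = 4.000
te_G = (4 + 4·5 + 12)/6 = 36/6 = 6; σ²_G = ((12−4)/6)² = 1.778
te_H = (12 + 4·13 + 14)/6 = 78/6 = 13; σ²_H = ((14−12)/6)² = 0.111

Forward pass:
ES_A = 0; EF_A = 10
ES_B = 0; EF_B = 2
ES_C = 0; EF_C = 13
ES_D = 10; EF_D = 10+9 = 19
ES_E = max(EF_B=2, EF_C=13) = 13; EF_E = 13+5 = 18
ES_F = max(EF_B=2, EF_C=13) = 13; EF_F = 13+14 = 27
ES_G = 10; EF_G = 10+6 = 16
ES_H = max(EF_A=10, EF_D=19, EF_E=18, EF_F=27, EF_G=16) = 27; EF_H = 27+13 = 40
Expected project duration μ = 40 weeks. Critical path: C → F → H.

Variance along critical path = 4.000 + 4.000 + 0.111 = 8.111
σ = √8.111 = 2.848 weeks

2.85 weeks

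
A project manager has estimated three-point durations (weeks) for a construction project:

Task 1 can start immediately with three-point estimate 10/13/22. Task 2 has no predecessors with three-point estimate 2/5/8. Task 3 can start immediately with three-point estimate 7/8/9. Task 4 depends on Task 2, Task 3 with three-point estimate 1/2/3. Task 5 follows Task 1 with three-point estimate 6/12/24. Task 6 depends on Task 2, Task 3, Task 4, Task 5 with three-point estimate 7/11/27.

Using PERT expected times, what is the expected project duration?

te_Task 1 = (10 + 4·13 + 22)/6 = 84/6 = 14
te_Task 2 = (2 + 4·5 + 8)/6 = 30/6 = 5
te_Task 3 = (7 + 4·8 + 9)/6 = 48/6 = 8
te_Task 4 = (1 + 4·2 + 3)/6 = 12/6 = 2
te_Task 5 = (6 + 4·12 + 24)/6 = 78/6 = 13
te_Task 6 = (7 + 4·11 + 27)/6 = 78/6 = 13

Forward pass:
ES_Task 1 = 0; EF_Task 1 = 14
ES_Task 2 = 0; EF_Task 2 = 5
ES_Task 3 = 0; EF_Task 3 = 8
ES_Task 4 = max(EF_Task 2=5, EF_Task 3=8) = 8; EF_Task 4 = 8+2 = 10
ES_Task 5 = 14; EF_Task 5 = 14+13 = 27
ES_Task 6 = max(EF_Task 2=5, EF_Task 3=8, EF_Task 4=10, EF_Task 5=27) = 27; EF_Task 6 = 27+13 = 40
Expected project duration μ = 40 weeks. Critical path: Task 1 → Task 5 → Task 6.

40 weeks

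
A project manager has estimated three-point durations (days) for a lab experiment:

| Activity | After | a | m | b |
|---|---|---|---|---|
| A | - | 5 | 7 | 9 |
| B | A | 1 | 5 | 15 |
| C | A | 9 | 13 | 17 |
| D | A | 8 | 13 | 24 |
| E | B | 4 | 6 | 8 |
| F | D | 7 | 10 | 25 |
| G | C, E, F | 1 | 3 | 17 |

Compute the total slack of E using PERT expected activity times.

14 days

te_A = (5 + 4·7 + 9)/6 = 42/6 = 7
te_B = (1 + 4·5 + 15)/6 = 36/6 = 6
te_C = (9 + 4·13 + 17)/6 = 78/6 = 13
te_D = (8 + 4·13 + 24)/6 = 84/6 = 14
te_E = (4 + 4·6 + 8)/6 = 36/6 = 6
te_F = (7 + 4·10 + 25)/6 = 72/6 = 12
te_G = (1 + 4·3 + 17)/6 = 30/6 = 5

Forward pass:
ES_A = 0; EF_A = 7
ES_B = 7; EF_B = 7+6 = 13
ES_C = 7; EF_C = 7+13 = 20
ES_D = 7; EF_D = 7+14 = 21
ES_E = 13; EF_E = 13+6 = 19
ES_F = 21; EF_F = 21+12 = 33
ES_G = max(EF_C=20, EF_E=19, EF_F=33) = 33; EF_G = 33+5 = 38
Expected project duration μ = 38 days. Critical path: A → D → F → G.

Backward pass:
LF_G = 38; LS_G = 38−5 = 33
LF_F = LS_G = 33; LS_F = 33−12 = 21
LF_E = LS_G = 33; LS_E = 33−6 = 27
LF_D = LS_F = 21; LS_D = 21−14 = 7
LF_C = LS_G = 33; LS_C = 33−13 = 20
LF_B = LS_E = 27; LS_B = 27−6 = 21
LF_A = min(LS_B=21, LS_C=20, LS_D=7) = 7; LS_A = 7−7 = 0
Slack_E = LS_E − ES_E = 27 − 13 = 14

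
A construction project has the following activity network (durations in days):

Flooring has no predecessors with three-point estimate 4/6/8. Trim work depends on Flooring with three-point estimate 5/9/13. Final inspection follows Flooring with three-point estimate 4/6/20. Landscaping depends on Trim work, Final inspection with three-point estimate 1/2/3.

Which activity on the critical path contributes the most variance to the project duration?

te_Flooring = (4 + 4·6 + 8)/6 = 36/6 = 6; σ²_Flooring = ((8−4)/6)² = 0.444
te_Trim work = (5 + 4·9 + 13)/6 = 54/6 = 9; σ²_Trim work = ((13−5)/6)² = 1.778
te_Final inspection = (4 + 4·6 + 20)/6 = 48/6 = 8; σ²_Final inspection = ((20−4)/6)² = 7.111
te_Landscaping = (1 + 4·2 + 3)/6 = 12/6 = 2; σ²_Landscaping = ((3−1)/6)² = 0.111

Forward pass:
ES_Flooring = 0; EF_Flooring = 6
ES_Trim work = 6; EF_Trim work = 6+9 = 15
ES_Final inspection = 6; EF_Final inspection = 6+8 = 14
ES_Landscaping = max(EF_Trim work=15, EF_Final inspection=14) = 15; EF_Landscaping = 15+2 = 17
Expected project duration μ = 17 days. Critical path: Flooring → Trim work → Landscaping.

Variances on critical path: σ²_Flooring=0.444, σ²_Trim work=1.778, σ²_Landscaping=0.111.
Largest is σ²_Trim work = 1.778.

Trim work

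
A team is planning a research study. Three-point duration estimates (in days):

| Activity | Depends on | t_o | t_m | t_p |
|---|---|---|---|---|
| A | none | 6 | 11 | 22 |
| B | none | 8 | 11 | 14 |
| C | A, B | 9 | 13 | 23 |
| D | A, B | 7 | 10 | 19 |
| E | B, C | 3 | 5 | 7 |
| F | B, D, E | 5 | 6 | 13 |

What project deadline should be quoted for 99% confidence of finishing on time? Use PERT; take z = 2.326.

te_A = (6 + 4·11 + 22)/6 = 72/6 = 12; σ²_A = ((22−6)/6)² = 7.111
te_B = (8 + 4·11 + 14)/6 = 66/6 = 11; σ²_B = ((14−8)/6)² = 1.000
te_C = (9 + 4·13 + 23)/6 = 84/6 = 14; σ²_C = ((23−9)/6)² = 5.444
te_D = (7 + 4·10 + 19)/6 = 66/6 = 11; σ²_D = ((19−7)/6)² = 4.000
te_E = (3 + 4·5 + 7)/6 = 30/6 = 5; σ²_E = ((7−3)/6)² = 0.444
te_F = (5 + 4·6 + 13)/6 = 42/6 = 7; σ²_F = ((13−5)/6)² = 1.778

Forward pass:
ES_A = 0; EF_A = 12
ES_B = 0; EF_B = 11
ES_C = max(EF_A=12, EF_B=11) = 12; EF_C = 12+14 = 26
ES_D = max(EF_A=12, EF_B=11) = 12; EF_D = 12+11 = 23
ES_E = max(EF_B=11, EF_C=26) = 26; EF_E = 26+5 = 31
ES_F = max(EF_B=11, EF_D=23, EF_E=31) = 31; EF_F = 31+7 = 38
Expected project duration μ = 38 days. Critical path: A → C → E → F.

Variance along critical path = 7.111 + 5.444 + 0.444 + 1.778 = 14.778; σ = 3.844 days.
D = μ + z·σ = 38 + 2.326·3.844 = 46.9 days

46.9 days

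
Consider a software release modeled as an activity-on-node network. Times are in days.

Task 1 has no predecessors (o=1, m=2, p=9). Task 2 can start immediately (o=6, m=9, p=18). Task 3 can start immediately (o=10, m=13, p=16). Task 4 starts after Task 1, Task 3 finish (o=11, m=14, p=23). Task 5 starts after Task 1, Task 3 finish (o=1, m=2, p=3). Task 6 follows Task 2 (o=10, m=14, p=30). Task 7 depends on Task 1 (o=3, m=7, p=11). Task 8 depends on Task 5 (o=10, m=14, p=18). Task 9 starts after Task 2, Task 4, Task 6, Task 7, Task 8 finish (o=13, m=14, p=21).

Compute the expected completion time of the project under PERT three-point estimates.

44 days

te_Task 1 = (1 + 4·2 + 9)/6 = 18/6 = 3
te_Task 2 = (6 + 4·9 + 18)/6 = 60/6 = 10
te_Task 3 = (10 + 4·13 + 16)/6 = 78/6 = 13
te_Task 4 = (11 + 4·14 + 23)/6 = 90/6 = 15
te_Task 5 = (1 + 4·2 + 3)/6 = 12/6 = 2
te_Task 6 = (10 + 4·14 + 30)/6 = 96/6 = 16
te_Task 7 = (3 + 4·7 + 11)/6 = 42/6 = 7
te_Task 8 = (10 + 4·14 + 18)/6 = 84/6 = 14
te_Task 9 = (13 + 4·14 + 21)/6 = 90/6 = 15

Forward pass:
ES_Task 1 = 0; EF_Task 1 = 3
ES_Task 2 = 0; EF_Task 2 = 10
ES_Task 3 = 0; EF_Task 3 = 13
ES_Task 4 = max(EF_Task 1=3, EF_Task 3=13) = 13; EF_Task 4 = 13+15 = 28
ES_Task 5 = max(EF_Task 1=3, EF_Task 3=13) = 13; EF_Task 5 = 13+2 = 15
ES_Task 6 = 10; EF_Task 6 = 10+16 = 26
ES_Task 7 = 3; EF_Task 7 = 3+7 = 10
ES_Task 8 = 15; EF_Task 8 = 15+14 = 29
ES_Task 9 = max(EF_Task 2=10, EF_Task 4=28, EF_Task 6=26, EF_Task 7=10, EF_Task 8=29) = 29; EF_Task 9 = 29+15 = 44
Expected project duration μ = 44 days. Critical path: Task 3 → Task 5 → Task 8 → Task 9.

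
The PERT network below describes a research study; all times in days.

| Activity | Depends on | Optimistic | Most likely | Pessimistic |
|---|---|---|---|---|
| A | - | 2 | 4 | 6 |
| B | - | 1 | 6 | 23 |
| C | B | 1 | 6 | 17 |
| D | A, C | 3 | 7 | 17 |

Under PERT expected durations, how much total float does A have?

te_A = (2 + 4·4 + 6)/6 = 24/6 = 4
te_B = (1 + 4·6 + 23)/6 = 48/6 = 8
te_C = (1 + 4·6 + 17)/6 = 42/6 = 7
te_D = (3 + 4·7 + 17)/6 = 48/6 = 8

Forward pass:
ES_A = 0; EF_A = 4
ES_B = 0; EF_B = 8
ES_C = 8; EF_C = 8+7 = 15
ES_D = max(EF_A=4, EF_C=15) = 15; EF_D = 15+8 = 23
Expected project duration μ = 23 days. Critical path: B → C → D.

Backward pass:
LF_D = 23; LS_D = 23−8 = 15
LF_C = LS_D = 15; LS_C = 15−7 = 8
LF_B = LS_C = 8; LS_B = 8−8 = 0
LF_A = LS_D = 15; LS_A = 15−4 = 11
Slack_A = LS_A − ES_A = 11 − 0 = 11

11 days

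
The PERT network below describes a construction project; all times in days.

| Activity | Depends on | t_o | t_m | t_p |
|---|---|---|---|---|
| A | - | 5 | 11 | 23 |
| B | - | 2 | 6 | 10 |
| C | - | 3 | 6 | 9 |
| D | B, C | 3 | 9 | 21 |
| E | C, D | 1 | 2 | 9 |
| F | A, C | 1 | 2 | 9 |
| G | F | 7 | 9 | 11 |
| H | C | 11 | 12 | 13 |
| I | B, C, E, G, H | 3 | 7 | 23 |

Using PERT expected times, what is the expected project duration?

33 days

te_A = (5 + 4·11 + 23)/6 = 72/6 = 12
te_B = (2 + 4·6 + 10)/6 = 36/6 = 6
te_C = (3 + 4·6 + 9)/6 = 36/6 = 6
te_D = (3 + 4·9 + 21)/6 = 60/6 = 10
te_E = (1 + 4·2 + 9)/6 = 18/6 = 3
te_F = (1 + 4·2 + 9)/6 = 18/6 = 3
te_G = (7 + 4·9 + 11)/6 = 54/6 = 9
te_H = (11 + 4·12 + 13)/6 = 72/6 = 12
te_I = (3 + 4·7 + 23)/6 = 54/6 = 9

Forward pass:
ES_A = 0; EF_A = 12
ES_B = 0; EF_B = 6
ES_C = 0; EF_C = 6
ES_D = max(EF_B=6, EF_C=6) = 6; EF_D = 6+10 = 16
ES_E = max(EF_C=6, EF_D=16) = 16; EF_E = 16+3 = 19
ES_F = max(EF_A=12, EF_C=6) = 12; EF_F = 12+3 = 15
ES_G = 15; EF_G = 15+9 = 24
ES_H = 6; EF_H = 6+12 = 18
ES_I = max(EF_B=6, EF_C=6, EF_E=19, EF_G=24, EF_H=18) = 24; EF_I = 24+9 = 33
Expected project duration μ = 33 days. Critical path: A → F → G → I.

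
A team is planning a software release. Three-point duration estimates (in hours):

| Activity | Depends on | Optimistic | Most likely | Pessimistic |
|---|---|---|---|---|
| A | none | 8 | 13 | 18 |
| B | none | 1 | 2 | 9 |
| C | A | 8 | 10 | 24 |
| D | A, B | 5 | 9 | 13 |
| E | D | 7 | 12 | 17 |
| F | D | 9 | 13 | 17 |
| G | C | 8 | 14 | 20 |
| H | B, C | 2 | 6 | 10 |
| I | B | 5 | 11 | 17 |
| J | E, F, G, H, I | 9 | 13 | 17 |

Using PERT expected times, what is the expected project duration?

52 hours

te_A = (8 + 4·13 + 18)/6 = 78/6 = 13
te_B = (1 + 4·2 + 9)/6 = 18/6 = 3
te_C = (8 + 4·10 + 24)/6 = 72/6 = 12
te_D = (5 + 4·9 + 13)/6 = 54/6 = 9
te_E = (7 + 4·12 + 17)/6 = 72/6 = 12
te_F = (9 + 4·13 + 17)/6 = 78/6 = 13
te_G = (8 + 4·14 + 20)/6 = 84/6 = 14
te_H = (2 + 4·6 + 10)/6 = 36/6 = 6
te_I = (5 + 4·11 + 17)/6 = 66/6 = 11
te_J = (9 + 4·13 + 17)/6 = 78/6 = 13

Forward pass:
ES_A = 0; EF_A = 13
ES_B = 0; EF_B = 3
ES_C = 13; EF_C = 13+12 = 25
ES_D = max(EF_A=13, EF_B=3) = 13; EF_D = 13+9 = 22
ES_E = 22; EF_E = 22+12 = 34
ES_F = 22; EF_F = 22+13 = 35
ES_G = 25; EF_G = 25+14 = 39
ES_H = max(EF_B=3, EF_C=25) = 25; EF_H = 25+6 = 31
ES_I = 3; EF_I = 3+11 = 14
ES_J = max(EF_E=34, EF_F=35, EF_G=39, EF_H=31, EF_I=14) = 39; EF_J = 39+13 = 52
Expected project duration μ = 52 hours. Critical path: A → C → G → J.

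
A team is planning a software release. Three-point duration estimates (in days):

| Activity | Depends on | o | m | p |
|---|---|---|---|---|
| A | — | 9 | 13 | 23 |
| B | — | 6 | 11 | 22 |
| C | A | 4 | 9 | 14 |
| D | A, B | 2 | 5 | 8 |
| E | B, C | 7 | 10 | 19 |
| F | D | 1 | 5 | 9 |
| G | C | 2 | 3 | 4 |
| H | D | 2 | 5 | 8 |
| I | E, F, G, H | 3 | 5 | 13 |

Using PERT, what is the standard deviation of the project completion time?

3.87 days

te_A = (9 + 4·13 + 23)/6 = 84/6 = 14; σ²_A = ((23−9)/6)² = 5.444
te_B = (6 + 4·11 + 22)/6 = 72/6 = 12; σ²_B = ((22−6)/6)² = 7.111
te_C = (4 + 4·9 + 14)/6 = 54/6 = 9; σ²_C = ((14−4)/6)² = 2.778
te_D = (2 + 4·5 + 8)/6 = 30/6 = 5; σ²_D = ((8−2)/6)² = 1.000
te_E = (7 + 4·10 + 19)/6 = 66/6 = 11; σ²_E = ((19−7)/6)² = 4.000
te_F = (1 + 4·5 + 9)/6 = 30/6 = 5; σ²_F = ((9−1)/6)² = 1.778
te_G = (2 + 4·3 + 4)/6 = 18/6 = 3; σ²_G = ((4−2)/6)² = 0.111
te_H = (2 + 4·5 + 8)/6 = 30/6 = 5; σ²_H = ((8−2)/6)² = 1.000
te_I = (3 + 4·5 + 13)/6 = 36/6 = 6; σ²_I = ((13−3)/6)² = 2.778

Forward pass:
ES_A = 0; EF_A = 14
ES_B = 0; EF_B = 12
ES_C = 14; EF_C = 14+9 = 23
ES_D = max(EF_A=14, EF_B=12) = 14; EF_D = 14+5 = 19
ES_E = max(EF_B=12, EF_C=23) = 23; EF_E = 23+11 = 34
ES_F = 19; EF_F = 19+5 = 24
ES_G = 23; EF_G = 23+3 = 26
ES_H = 19; EF_H = 19+5 = 24
ES_I = max(EF_E=34, EF_F=24, EF_G=26, EF_H=24) = 34; EF_I = 34+6 = 40
Expected project duration μ = 40 days. Critical path: A → C → E → I.

Variance along critical path = 5.444 + 2.778 + 4.000 + 2.778 = 15.000
σ = √15.000 = 3.873 days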